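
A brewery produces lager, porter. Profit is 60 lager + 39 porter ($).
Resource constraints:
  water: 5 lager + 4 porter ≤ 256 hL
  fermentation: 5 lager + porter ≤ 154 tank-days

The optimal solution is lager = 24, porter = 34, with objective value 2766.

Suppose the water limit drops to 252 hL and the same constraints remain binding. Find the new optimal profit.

Both water and fermentation are binding at x*.
The binding rows give the dual system: 5·y_water + 5·y_fermentation = 60 and 4·y_water + 1·y_fermentation = 39.
This yields shadow prices y_water = 9, y_fermentation = 3.
Δz = y_water·Δb = 9 × (-4) = -36, so new z* = 2766 − 36 = 2730.

2730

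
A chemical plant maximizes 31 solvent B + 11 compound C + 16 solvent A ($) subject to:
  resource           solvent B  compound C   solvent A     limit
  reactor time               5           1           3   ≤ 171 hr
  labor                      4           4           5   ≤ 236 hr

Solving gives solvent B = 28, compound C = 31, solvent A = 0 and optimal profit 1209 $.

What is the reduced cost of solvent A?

-6.5

At the optimum: reactor time uses 171 of 171 (binding); labor uses 236 of 236 (binding).
Dual feasibility on the basic columns requires 5·y_reactor time + 4·y_labor = 31, 1·y_reactor time + 4·y_labor = 11.
Solving: y_reactor time = 5, y_labor = 1.5.
Reduced cost of solvent A: c₃ − yᵀa₃ = 16 − (5·3 + 1.5·5) = 16 − 22.5 = -6.5.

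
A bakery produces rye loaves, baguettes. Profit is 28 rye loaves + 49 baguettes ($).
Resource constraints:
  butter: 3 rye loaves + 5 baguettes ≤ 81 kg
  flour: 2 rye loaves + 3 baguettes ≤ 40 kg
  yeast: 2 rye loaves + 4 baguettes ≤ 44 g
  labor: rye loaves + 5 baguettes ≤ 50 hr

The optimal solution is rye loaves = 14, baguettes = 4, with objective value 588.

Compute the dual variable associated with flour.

Check each constraint at x*: butter 62/81 (slack 19); flour 40/40 (tight); yeast 44/44 (tight); labor 34/50 (slack 16).
Slack constraints have shadow price 0 (complementary slackness).
The binding rows give the dual system: 2·y_flour + 2·y_yeast = 28 and 3·y_flour + 4·y_yeast = 49.
This yields shadow prices y_flour = 7, y_yeast = 7.
Shadow price of flour = 7.

7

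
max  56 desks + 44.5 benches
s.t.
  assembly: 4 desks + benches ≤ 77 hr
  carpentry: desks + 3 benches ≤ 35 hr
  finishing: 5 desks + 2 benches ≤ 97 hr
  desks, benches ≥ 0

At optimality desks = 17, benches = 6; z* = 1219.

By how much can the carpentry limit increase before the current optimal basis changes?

Binding constraints: carpentry, finishing. The basis is B = [[1,3],[5,2]] with det -13.
Per unit increase in carpentry, x* moves by d = (-0.1538, 0.3846).
The basis stays optimal until desks reaches 0; allowable increase = 110.5 hr.

110.5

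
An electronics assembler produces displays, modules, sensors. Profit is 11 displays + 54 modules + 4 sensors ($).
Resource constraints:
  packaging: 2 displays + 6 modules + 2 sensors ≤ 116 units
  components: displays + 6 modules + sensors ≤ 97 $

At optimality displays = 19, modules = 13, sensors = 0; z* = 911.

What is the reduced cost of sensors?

-7

Both packaging and components are binding at x*.
Dual feasibility on the basic columns requires 2·y_packaging + 1·y_components = 11, 6·y_packaging + 6·y_components = 54.
→ y_packaging = 2 and y_components = 7.
Reduced cost of sensors: c₃ − yᵀa₃ = 4 − (2·2 + 7·1) = 4 − 11 = -7.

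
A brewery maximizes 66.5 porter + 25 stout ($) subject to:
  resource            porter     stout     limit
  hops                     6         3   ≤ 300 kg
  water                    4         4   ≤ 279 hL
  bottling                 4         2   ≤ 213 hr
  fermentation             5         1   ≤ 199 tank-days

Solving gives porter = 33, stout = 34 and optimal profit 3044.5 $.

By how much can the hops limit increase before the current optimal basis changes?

6.1875

Binding constraints: hops, fermentation. The basis is B = [[6,3],[5,1]] with det -9.
Per unit increase in hops, x* moves by d = (-0.1111, 0.5556).
The basis stays optimal until water becomes binding; allowable increase = 6.1875 kg.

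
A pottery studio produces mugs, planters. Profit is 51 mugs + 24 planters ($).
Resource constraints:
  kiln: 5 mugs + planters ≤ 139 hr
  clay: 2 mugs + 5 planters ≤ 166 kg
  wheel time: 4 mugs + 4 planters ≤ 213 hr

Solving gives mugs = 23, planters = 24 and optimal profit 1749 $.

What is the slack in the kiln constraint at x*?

0

kiln used = 5·23 + 1·24 = 139; slack = 139 − 139 = 0.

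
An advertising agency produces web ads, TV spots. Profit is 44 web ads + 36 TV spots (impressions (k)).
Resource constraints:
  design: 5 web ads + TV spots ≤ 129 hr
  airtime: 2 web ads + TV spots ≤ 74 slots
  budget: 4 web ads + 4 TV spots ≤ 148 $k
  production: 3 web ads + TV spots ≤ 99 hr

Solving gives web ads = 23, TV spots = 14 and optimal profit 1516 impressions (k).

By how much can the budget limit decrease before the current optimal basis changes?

Binding constraints: design, budget. The basis is B = [[5,1],[4,4]] with det 16.
Per unit decrease in budget, x* moves by d = (0.0625, -0.3125).
The basis stays optimal until TV spots reaches 0; allowable decrease = 44.8 $k.

44.8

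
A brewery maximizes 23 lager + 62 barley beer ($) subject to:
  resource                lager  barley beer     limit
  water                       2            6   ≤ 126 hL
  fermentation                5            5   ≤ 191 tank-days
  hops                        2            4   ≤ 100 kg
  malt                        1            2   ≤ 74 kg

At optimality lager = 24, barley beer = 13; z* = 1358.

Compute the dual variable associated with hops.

Check each constraint at x*: water 126/126 (tight); fermentation 185/191 (slack 6); hops 100/100 (tight); malt 50/74 (slack 24).
Slack constraints have shadow price 0 (complementary slackness).
Dual feasibility on the basic columns requires 2·y_water + 2·y_hops = 23, 6·y_water + 4·y_hops = 62.
→ y_water = 8 and y_hops = 3.5.
Shadow price of hops = 3.5.

3.5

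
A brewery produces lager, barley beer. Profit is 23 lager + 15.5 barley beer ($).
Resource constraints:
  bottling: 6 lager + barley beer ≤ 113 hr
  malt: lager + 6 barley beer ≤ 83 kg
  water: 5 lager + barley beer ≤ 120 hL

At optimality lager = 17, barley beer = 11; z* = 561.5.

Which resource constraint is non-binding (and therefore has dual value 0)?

bottling: 113/113 (binding)
malt: 83/83 (binding)
water: 96/120 (slack 24)
By complementary slackness, a constraint with positive slack has shadow price 0 → water.

water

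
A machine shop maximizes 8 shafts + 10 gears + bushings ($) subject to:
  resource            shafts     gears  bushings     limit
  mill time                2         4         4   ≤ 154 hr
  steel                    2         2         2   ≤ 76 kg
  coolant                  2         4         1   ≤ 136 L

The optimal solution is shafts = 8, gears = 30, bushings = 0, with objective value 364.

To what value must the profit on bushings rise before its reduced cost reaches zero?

Binding: steel and coolant. Non-binding: mill time (18 unused).
Slack constraints have shadow price 0 (complementary slackness).
Dual feasibility on the basic columns requires 2·y_steel + 2·y_coolant = 8, 2·y_steel + 4·y_coolant = 10.
This yields shadow prices y_steel = 3, y_coolant = 1.
bushings enters the basis when its profit ≥ yᵀa₃ = 3·2 + 1·1 = 7.

7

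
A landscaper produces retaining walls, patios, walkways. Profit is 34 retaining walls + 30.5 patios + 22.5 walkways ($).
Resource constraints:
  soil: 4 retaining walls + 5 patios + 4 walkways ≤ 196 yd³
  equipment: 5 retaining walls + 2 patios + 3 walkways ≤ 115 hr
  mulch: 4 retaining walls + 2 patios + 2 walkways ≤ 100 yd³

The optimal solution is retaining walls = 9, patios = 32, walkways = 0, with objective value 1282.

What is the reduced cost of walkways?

-3.5

Binding: soil and mulch. Non-binding: equipment (6 unused).
By complementary slackness, y = 0 for the non-binding constraint.
From A_Bᵀ y = c: 4·y_soil + 4·y_mulch = 34; 5·y_soil + 2·y_mulch = 30.5.
→ y_soil = 4.5 and y_mulch = 4.
Reduced cost of walkways: c₃ − yᵀa₃ = 22.5 − (4.5·4 + 4·2) = 22.5 − 26 = -3.5.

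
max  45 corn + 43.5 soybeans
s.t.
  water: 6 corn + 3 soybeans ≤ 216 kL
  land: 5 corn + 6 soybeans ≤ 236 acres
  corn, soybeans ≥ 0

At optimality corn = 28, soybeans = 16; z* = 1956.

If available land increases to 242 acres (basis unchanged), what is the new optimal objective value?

Both water and land are binding at x*.
The binding rows give the dual system: 6·y_water + 5·y_land = 45 and 3·y_water + 6·y_land = 43.5.
This yields shadow prices y_water = 2.5, y_land = 6.
Δz = y_land·Δb = 6 × (6) = 36, so new z* = 1956 + 36 = 1992.

1992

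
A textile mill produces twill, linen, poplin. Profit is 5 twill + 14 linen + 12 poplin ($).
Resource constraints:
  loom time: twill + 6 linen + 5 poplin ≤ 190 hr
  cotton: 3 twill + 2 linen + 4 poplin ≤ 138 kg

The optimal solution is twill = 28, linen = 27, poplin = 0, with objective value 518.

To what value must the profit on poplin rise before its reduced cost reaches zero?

Both loom time and cotton are binding at x*.
The binding rows give the dual system: 1·y_loom time + 3·y_cotton = 5 and 6·y_loom time + 2·y_cotton = 14.
Solving: y_loom time = 2, y_cotton = 1.
poplin enters the basis when its profit ≥ yᵀa₃ = 2·5 + 1·4 = 14.

14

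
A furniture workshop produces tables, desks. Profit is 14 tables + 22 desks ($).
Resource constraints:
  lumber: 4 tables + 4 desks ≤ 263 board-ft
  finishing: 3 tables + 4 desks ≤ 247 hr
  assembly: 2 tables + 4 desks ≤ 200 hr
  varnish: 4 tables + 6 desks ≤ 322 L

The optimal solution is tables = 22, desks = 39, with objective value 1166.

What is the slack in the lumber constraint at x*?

19

lumber used = 4·22 + 4·39 = 244; slack = 263 − 244 = 19.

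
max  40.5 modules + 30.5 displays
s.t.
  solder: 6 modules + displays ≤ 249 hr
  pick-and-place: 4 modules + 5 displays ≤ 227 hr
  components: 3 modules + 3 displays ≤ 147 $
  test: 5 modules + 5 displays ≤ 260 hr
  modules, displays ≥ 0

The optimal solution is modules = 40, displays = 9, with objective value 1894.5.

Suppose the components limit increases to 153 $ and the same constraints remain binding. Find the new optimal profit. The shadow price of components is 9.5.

Δb = 6, so new z* = 1894.5 + (9.5)·(6) = 1894.5 + 57 = 1951.5.

1951.5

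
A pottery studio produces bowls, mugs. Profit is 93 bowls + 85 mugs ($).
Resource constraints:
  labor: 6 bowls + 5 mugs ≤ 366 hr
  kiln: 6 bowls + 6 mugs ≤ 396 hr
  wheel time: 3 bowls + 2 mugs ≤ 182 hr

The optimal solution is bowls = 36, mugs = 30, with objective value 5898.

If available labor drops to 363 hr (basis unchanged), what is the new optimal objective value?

5874

At the optimum: labor uses 366 of 366 (binding); kiln uses 396 of 396 (binding); wheel time uses 168 of 182 (slack = 14).
Since wheel time is not tight, its dual is 0.
From A_Bᵀ y = c: 6·y_labor + 6·y_kiln = 93; 5·y_labor + 6·y_kiln = 85.
→ y_labor = 8 and y_kiln = 7.5.
Δz = y_labor·Δb = 8 × (-3) = -24, so new z* = 5898 − 24 = 5874.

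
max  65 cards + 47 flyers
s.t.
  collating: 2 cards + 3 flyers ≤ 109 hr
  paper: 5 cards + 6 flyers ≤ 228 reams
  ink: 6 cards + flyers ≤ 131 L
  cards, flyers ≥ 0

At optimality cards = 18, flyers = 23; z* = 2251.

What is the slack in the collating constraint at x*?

collating used = 2·18 + 3·23 = 105; slack = 109 − 105 = 4.

4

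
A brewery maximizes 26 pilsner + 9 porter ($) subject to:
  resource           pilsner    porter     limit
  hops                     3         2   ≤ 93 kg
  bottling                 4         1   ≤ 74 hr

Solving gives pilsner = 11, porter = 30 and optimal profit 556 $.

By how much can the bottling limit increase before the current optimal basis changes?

Binding constraints: hops, bottling. The basis is B = [[3,2],[4,1]] with det -5.
Per unit increase in bottling, x* moves by d = (0.4, -0.6).
The basis stays optimal until porter reaches 0; allowable increase = 50 hr.

50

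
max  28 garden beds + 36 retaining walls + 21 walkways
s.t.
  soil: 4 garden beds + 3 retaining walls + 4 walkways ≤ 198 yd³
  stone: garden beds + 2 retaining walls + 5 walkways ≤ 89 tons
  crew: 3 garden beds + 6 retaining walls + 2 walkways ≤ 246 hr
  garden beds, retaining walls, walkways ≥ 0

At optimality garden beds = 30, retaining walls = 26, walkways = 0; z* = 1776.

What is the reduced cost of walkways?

-3

Check each constraint at x*: soil 198/198 (tight); stone 82/89 (slack 7); crew 246/246 (tight).
Slack constraints have shadow price 0 (complementary slackness).
From A_Bᵀ y = c: 4·y_soil + 3·y_crew = 28; 3·y_soil + 6·y_crew = 36.
Solving: y_soil = 4, y_crew = 4.
Reduced cost of walkways: c₃ − yᵀa₃ = 21 − (4·4 + 4·2) = 21 − 24 = -3.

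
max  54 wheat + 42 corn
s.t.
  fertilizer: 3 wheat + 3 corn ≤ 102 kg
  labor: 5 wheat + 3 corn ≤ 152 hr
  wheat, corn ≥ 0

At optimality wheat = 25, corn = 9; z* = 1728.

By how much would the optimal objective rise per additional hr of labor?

At the optimum: fertilizer uses 102 of 102 (binding); labor uses 152 of 152 (binding).
Dual feasibility on the basic columns requires 3·y_fertilizer + 5·y_labor = 54, 3·y_fertilizer + 3·y_labor = 42.
Solving: y_fertilizer = 8, y_labor = 6.
Shadow price of labor = 6.

6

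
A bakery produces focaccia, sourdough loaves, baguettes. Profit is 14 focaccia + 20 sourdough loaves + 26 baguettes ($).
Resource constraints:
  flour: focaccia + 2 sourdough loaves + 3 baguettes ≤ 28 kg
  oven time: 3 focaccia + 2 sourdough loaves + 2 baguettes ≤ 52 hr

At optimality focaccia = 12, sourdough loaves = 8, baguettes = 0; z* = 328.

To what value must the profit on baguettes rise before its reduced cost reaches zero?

Check each constraint at x*: flour 28/28 (tight); oven time 52/52 (tight).
From A_Bᵀ y = c: 1·y_flour + 3·y_oven time = 14; 2·y_flour + 2·y_oven time = 20.
This yields shadow prices y_flour = 8, y_oven time = 2.
baguettes enters the basis when its profit ≥ yᵀa₃ = 8·3 + 2·2 = 28.

28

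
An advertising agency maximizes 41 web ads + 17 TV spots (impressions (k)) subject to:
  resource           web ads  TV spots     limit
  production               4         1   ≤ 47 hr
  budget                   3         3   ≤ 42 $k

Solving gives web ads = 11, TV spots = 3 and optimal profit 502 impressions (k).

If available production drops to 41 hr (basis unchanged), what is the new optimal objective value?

Both production and budget are binding at x*.
Dual feasibility on the basic columns requires 4·y_production + 3·y_budget = 41, 1·y_production + 3·y_budget = 17.
Solving: y_production = 8, y_budget = 3.
Δz = y_production·Δb = 8 × (-6) = -48, so new z* = 502 − 48 = 454.

454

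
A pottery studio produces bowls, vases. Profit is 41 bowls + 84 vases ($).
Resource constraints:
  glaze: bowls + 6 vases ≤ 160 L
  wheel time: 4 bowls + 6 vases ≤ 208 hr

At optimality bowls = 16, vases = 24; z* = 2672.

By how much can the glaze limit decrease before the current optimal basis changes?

108

Binding constraints: glaze, wheel time. The basis is B = [[1,6],[4,6]] with det -18.
Per unit decrease in glaze, x* moves by d = (0.3333, -0.2222).
The basis stays optimal until vases reaches 0; allowable decrease = 108 L.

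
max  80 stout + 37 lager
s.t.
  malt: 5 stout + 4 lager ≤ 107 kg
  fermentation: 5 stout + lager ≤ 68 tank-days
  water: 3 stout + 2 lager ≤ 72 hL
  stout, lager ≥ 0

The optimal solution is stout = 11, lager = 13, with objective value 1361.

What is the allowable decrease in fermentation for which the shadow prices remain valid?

Binding constraints: malt, fermentation. The basis is B = [[5,4],[5,1]] with det -15.
Per unit decrease in fermentation, x* moves by d = (-0.2667, 0.3333).
The basis stays optimal until stout reaches 0; allowable decrease = 41.25 tank-days.

41.25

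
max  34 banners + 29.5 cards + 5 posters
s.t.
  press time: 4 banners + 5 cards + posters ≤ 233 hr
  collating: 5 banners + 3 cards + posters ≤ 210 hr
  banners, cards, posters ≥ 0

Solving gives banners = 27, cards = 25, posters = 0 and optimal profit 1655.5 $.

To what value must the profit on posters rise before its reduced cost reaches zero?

Both press time and collating are binding at x*.
Dual feasibility on the basic columns requires 4·y_press time + 5·y_collating = 34, 5·y_press time + 3·y_collating = 29.5.
This yields shadow prices y_press time = 3.5, y_collating = 4.
posters enters the basis when its profit ≥ yᵀa₃ = 3.5·1 + 4·1 = 7.5.

7.5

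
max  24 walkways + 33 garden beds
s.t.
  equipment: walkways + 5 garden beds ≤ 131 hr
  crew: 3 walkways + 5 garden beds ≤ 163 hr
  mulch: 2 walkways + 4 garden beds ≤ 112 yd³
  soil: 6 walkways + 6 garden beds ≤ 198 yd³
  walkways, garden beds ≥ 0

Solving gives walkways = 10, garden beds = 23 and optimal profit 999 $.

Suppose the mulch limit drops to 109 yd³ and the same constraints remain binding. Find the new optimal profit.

Check each constraint at x*: equipment 125/131 (slack 6); crew 145/163 (slack 18); mulch 112/112 (tight); soil 198/198 (tight).
Slack constraints have shadow price 0 (complementary slackness).
Dual feasibility on the basic columns requires 2·y_mulch + 6·y_soil = 24, 4·y_mulch + 6·y_soil = 33.
This yields shadow prices y_mulch = 4.5, y_soil = 2.5.
Δz = y_mulch·Δb = 4.5 × (-3) = -13.5, so new z* = 999 − 13.5 = 985.5.

985.5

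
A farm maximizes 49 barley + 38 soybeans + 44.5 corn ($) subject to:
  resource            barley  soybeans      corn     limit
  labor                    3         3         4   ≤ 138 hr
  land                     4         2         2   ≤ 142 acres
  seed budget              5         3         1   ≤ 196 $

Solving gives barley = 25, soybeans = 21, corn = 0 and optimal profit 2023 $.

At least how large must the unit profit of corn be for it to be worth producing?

47

Binding: labor and land. Non-binding: seed budget (8 unused).
By complementary slackness, y = 0 for the non-binding constraint.
Dual feasibility on the basic columns requires 3·y_labor + 4·y_land = 49, 3·y_labor + 2·y_land = 38.
This yields shadow prices y_labor = 9, y_land = 5.5.
corn enters the basis when its profit ≥ yᵀa₃ = 9·4 + 5.5·2 = 47.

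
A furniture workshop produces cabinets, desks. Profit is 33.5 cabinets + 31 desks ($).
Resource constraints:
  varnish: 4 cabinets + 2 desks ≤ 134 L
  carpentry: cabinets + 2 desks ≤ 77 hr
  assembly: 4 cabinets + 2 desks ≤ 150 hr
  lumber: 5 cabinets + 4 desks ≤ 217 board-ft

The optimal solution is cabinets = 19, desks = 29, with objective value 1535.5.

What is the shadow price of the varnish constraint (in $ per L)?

6

Check each constraint at x*: varnish 134/134 (tight); carpentry 77/77 (tight); assembly 134/150 (slack 16); lumber 211/217 (slack 6).
By complementary slackness, y = 0 for the non-binding constraints.
The binding rows give the dual system: 4·y_varnish + 1·y_carpentry = 33.5 and 2·y_varnish + 2·y_carpentry = 31.
Solving: y_varnish = 6, y_carpentry = 9.5.
Shadow price of varnish = 6.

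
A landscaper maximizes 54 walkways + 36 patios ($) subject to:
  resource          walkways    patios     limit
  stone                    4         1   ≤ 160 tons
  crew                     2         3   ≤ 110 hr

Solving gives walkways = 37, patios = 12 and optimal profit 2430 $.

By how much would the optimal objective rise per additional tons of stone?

At the optimum: stone uses 160 of 160 (binding); crew uses 110 of 110 (binding).
From A_Bᵀ y = c: 4·y_stone + 2·y_crew = 54; 1·y_stone + 3·y_crew = 36.
→ y_stone = 9 and y_crew = 9.
Shadow price of stone = 9.

9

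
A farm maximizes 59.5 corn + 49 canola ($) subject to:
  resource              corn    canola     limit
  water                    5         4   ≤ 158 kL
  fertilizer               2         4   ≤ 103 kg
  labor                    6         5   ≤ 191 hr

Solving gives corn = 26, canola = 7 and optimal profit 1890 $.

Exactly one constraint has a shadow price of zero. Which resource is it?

water: 158/158 (binding)
fertilizer: 80/103 (slack 23)
labor: 191/191 (binding)
By complementary slackness, a constraint with positive slack has shadow price 0 → fertilizer.

fertilizer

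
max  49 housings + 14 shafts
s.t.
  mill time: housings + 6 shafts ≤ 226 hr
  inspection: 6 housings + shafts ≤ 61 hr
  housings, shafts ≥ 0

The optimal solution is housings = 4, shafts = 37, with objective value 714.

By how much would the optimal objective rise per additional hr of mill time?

Both mill time and inspection are binding at x*.
The binding rows give the dual system: 1·y_mill time + 6·y_inspection = 49 and 6·y_mill time + 1·y_inspection = 14.
Solving: y_mill time = 1, y_inspection = 8.
Shadow price of mill time = 1.

1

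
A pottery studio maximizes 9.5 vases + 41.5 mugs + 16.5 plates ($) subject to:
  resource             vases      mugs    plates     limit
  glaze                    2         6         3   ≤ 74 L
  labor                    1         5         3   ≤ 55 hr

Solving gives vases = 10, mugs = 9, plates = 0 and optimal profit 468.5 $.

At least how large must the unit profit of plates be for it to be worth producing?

Check each constraint at x*: glaze 74/74 (tight); labor 55/55 (tight).
Dual feasibility on the basic columns requires 2·y_glaze + 1·y_labor = 9.5, 6·y_glaze + 5·y_labor = 41.5.
Solving: y_glaze = 1.5, y_labor = 6.5.
plates enters the basis when its profit ≥ yᵀa₃ = 1.5·3 + 6.5·3 = 24.

24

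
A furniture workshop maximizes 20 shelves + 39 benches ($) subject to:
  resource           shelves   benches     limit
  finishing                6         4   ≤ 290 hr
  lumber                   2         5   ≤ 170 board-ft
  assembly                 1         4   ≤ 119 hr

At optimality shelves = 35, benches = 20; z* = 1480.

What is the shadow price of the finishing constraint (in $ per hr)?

Binding: finishing and lumber. Non-binding: assembly (4 unused).
By complementary slackness, y = 0 for the non-binding constraint.
From A_Bᵀ y = c: 6·y_finishing + 2·y_lumber = 20; 4·y_finishing + 5·y_lumber = 39.
Solving: y_finishing = 1, y_lumber = 7.
Shadow price of finishing = 1.

1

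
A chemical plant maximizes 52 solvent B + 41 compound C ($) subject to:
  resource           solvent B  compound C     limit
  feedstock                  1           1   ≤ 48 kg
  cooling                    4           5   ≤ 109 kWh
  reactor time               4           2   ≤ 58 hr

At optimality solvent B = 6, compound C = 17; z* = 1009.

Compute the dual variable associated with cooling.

Check each constraint at x*: feedstock 23/48 (slack 25); cooling 109/109 (tight); reactor time 58/58 (tight).
Since feedstock is not tight, its dual is 0.
The binding rows give the dual system: 4·y_cooling + 4·y_reactor time = 52 and 5·y_cooling + 2·y_reactor time = 41.
Solving: y_cooling = 5, y_reactor time = 8.
Shadow price of cooling = 5.

5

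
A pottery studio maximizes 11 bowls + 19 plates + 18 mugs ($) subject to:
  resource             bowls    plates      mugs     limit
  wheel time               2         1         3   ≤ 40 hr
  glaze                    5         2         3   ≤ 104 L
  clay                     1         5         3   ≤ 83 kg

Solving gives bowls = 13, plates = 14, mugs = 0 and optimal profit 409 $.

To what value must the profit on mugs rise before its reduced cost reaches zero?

Binding: wheel time and clay. Non-binding: glaze (11 unused).
Since glaze is not tight, its dual is 0.
From A_Bᵀ y = c: 2·y_wheel time + 1·y_clay = 11; 1·y_wheel time + 5·y_clay = 19.
→ y_wheel time = 4 and y_clay = 3.
mugs enters the basis when its profit ≥ yᵀa₃ = 4·3 + 3·3 = 21.

21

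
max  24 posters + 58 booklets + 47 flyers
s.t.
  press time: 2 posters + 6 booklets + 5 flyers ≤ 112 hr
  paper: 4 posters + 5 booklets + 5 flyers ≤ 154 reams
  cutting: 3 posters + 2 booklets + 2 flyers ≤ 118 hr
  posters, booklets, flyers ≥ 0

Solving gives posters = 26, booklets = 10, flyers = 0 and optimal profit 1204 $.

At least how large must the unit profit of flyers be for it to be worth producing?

Binding: press time and paper. Non-binding: cutting (20 unused).
Slack constraints have shadow price 0 (complementary slackness).
From A_Bᵀ y = c: 2·y_press time + 4·y_paper = 24; 6·y_press time + 5·y_paper = 58.
→ y_press time = 8 and y_paper = 2.
flyers enters the basis when its profit ≥ yᵀa₃ = 8·5 + 2·5 = 50.

50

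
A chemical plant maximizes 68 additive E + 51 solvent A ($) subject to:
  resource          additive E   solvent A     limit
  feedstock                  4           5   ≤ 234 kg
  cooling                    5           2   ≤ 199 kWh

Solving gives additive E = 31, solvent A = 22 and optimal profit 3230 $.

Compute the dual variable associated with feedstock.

7

Both feedstock and cooling are binding at x*.
Dual feasibility on the basic columns requires 4·y_feedstock + 5·y_cooling = 68, 5·y_feedstock + 2·y_cooling = 51.
→ y_feedstock = 7 and y_cooling = 8.
Shadow price of feedstock = 7.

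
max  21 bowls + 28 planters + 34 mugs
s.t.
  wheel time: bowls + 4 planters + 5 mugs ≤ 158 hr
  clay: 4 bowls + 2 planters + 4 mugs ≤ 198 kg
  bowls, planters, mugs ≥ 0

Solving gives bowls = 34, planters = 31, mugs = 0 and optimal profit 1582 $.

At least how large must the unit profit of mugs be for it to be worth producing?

Check each constraint at x*: wheel time 158/158 (tight); clay 198/198 (tight).
The binding rows give the dual system: 1·y_wheel time + 4·y_clay = 21 and 4·y_wheel time + 2·y_clay = 28.
Solving: y_wheel time = 5, y_clay = 4.
mugs enters the basis when its profit ≥ yᵀa₃ = 5·5 + 4·4 = 41.

41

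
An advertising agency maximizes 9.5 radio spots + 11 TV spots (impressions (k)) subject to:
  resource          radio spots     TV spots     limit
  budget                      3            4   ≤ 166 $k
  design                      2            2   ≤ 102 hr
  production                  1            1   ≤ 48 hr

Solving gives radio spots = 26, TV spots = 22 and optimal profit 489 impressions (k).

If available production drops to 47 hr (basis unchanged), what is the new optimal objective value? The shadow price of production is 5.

484

Δb = -1, so new z* = 489 + (5)·(-1) = 489 − 5 = 484.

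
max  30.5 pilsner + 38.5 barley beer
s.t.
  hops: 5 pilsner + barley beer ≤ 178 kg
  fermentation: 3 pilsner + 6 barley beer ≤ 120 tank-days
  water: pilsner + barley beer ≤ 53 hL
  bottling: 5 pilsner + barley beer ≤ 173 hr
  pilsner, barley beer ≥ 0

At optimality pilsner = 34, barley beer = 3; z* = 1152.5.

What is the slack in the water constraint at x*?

16

water used = 1·34 + 1·3 = 37; slack = 53 − 37 = 16.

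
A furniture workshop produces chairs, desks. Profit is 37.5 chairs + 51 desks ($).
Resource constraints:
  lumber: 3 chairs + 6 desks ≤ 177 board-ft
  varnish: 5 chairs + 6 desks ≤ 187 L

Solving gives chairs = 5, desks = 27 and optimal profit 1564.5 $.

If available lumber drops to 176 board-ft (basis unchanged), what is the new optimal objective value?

At the optimum: lumber uses 177 of 177 (binding); varnish uses 187 of 187 (binding).
From A_Bᵀ y = c: 3·y_lumber + 5·y_varnish = 37.5; 6·y_lumber + 6·y_varnish = 51.
Solving: y_lumber = 2.5, y_varnish = 6.
Δz = y_lumber·Δb = 2.5 × (-1) = -2.5, so new z* = 1564.5 − 2.5 = 1562.

1562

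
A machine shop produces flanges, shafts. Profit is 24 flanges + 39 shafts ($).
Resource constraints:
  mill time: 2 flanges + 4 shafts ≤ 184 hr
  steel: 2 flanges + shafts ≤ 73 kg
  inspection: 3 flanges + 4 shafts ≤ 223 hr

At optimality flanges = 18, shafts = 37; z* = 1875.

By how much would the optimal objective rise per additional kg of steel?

3

Check each constraint at x*: mill time 184/184 (tight); steel 73/73 (tight); inspection 202/223 (slack 21).
Since inspection is not tight, its dual is 0.
The binding rows give the dual system: 2·y_mill time + 2·y_steel = 24 and 4·y_mill time + 1·y_steel = 39.
→ y_mill time = 9 and y_steel = 3.
Shadow price of steel = 3.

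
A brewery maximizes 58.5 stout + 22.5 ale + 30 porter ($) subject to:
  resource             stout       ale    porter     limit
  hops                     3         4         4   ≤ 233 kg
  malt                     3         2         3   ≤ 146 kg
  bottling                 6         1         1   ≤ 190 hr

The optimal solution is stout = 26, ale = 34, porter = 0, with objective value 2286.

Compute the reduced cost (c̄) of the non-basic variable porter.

-1

At the optimum: hops uses 214 of 233 (slack = 19); malt uses 146 of 146 (binding); bottling uses 190 of 190 (binding).
Slack constraints have shadow price 0 (complementary slackness).
Dual feasibility on the basic columns requires 3·y_malt + 6·y_bottling = 58.5, 2·y_malt + 1·y_bottling = 22.5.
→ y_malt = 8.5 and y_bottling = 5.5.
Reduced cost of porter: c₃ − yᵀa₃ = 30 − (8.5·3 + 5.5·1) = 30 − 31 = -1.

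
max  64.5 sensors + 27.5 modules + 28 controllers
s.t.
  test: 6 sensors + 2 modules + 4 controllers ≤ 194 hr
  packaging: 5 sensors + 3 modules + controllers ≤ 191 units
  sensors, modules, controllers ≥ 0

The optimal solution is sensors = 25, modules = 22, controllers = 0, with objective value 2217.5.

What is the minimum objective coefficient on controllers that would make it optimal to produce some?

32.5

At the optimum: test uses 194 of 194 (binding); packaging uses 191 of 191 (binding).
Dual feasibility on the basic columns requires 6·y_test + 5·y_packaging = 64.5, 2·y_test + 3·y_packaging = 27.5.
This yields shadow prices y_test = 7, y_packaging = 4.5.
controllers enters the basis when its profit ≥ yᵀa₃ = 7·4 + 4.5·1 = 32.5.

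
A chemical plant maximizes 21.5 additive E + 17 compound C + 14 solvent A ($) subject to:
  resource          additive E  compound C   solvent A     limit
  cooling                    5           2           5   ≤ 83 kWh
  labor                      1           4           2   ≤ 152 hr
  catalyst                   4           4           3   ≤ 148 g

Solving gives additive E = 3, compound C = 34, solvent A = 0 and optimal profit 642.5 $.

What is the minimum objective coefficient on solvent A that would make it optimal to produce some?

Check each constraint at x*: cooling 83/83 (tight); labor 139/152 (slack 13); catalyst 148/148 (tight).
By complementary slackness, y = 0 for the non-binding constraint.
From A_Bᵀ y = c: 5·y_cooling + 4·y_catalyst = 21.5; 2·y_cooling + 4·y_catalyst = 17.
→ y_cooling = 1.5 and y_catalyst = 3.5.
solvent A enters the basis when its profit ≥ yᵀa₃ = 1.5·5 + 3.5·3 = 18.

18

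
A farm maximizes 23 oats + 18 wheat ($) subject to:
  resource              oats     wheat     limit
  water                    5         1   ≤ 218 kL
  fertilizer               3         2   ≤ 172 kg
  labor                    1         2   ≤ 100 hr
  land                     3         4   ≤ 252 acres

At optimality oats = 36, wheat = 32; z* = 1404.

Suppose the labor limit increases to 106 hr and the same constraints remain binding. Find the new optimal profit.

1416

At the optimum: water uses 212 of 218 (slack = 6); fertilizer uses 172 of 172 (binding); labor uses 100 of 100 (binding); land uses 236 of 252 (slack = 16).
Slack constraints have shadow price 0 (complementary slackness).
From A_Bᵀ y = c: 3·y_fertilizer + 1·y_labor = 23; 2·y_fertilizer + 2·y_labor = 18.
Solving: y_fertilizer = 7, y_labor = 2.
Δz = y_labor·Δb = 2 × (6) = 12, so new z* = 1404 + 12 = 1416.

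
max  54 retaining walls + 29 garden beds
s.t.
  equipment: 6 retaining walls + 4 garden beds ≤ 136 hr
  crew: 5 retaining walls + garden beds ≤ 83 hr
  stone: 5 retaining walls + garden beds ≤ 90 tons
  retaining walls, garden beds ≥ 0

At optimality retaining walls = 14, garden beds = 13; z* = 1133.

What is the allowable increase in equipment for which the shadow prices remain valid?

196

Binding constraints: equipment, crew. The basis is B = [[6,4],[5,1]] with det -14.
Per unit increase in equipment, x* moves by d = (-0.0714, 0.3571).
The basis stays optimal until retaining walls reaches 0; allowable increase = 196 hr.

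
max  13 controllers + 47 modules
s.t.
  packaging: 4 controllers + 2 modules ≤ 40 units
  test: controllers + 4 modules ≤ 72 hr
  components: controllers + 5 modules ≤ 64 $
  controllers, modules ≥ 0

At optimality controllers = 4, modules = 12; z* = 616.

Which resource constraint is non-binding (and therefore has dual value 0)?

packaging: 40/40 (binding)
test: 52/72 (slack 20)
components: 64/64 (binding)
By complementary slackness, a constraint with positive slack has shadow price 0 → test.

test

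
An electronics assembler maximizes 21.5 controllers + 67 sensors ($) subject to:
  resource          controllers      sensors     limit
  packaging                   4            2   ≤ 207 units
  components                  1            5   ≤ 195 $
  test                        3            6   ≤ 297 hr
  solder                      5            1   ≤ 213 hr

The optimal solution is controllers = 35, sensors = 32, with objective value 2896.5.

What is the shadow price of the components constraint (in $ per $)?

Binding: components and test. Non-binding: packaging (3 unused), solder (6 unused).
Slack constraints have shadow price 0 (complementary slackness).
The binding rows give the dual system: 1·y_components + 3·y_test = 21.5 and 5·y_components + 6·y_test = 67.
This yields shadow prices y_components = 8, y_test = 4.5.
Shadow price of components = 8.

8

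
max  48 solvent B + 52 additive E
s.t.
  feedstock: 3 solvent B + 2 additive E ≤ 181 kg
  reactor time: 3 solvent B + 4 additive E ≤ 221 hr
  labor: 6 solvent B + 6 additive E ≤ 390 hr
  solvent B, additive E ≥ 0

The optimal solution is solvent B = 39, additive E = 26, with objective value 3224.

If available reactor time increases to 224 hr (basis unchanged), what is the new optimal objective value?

Check each constraint at x*: feedstock 169/181 (slack 12); reactor time 221/221 (tight); labor 390/390 (tight).
By complementary slackness, y = 0 for the non-binding constraint.
Dual feasibility on the basic columns requires 3·y_reactor time + 6·y_labor = 48, 4·y_reactor time + 6·y_labor = 52.
→ y_reactor time = 4 and y_labor = 6.
Δz = y_reactor time·Δb = 4 × (3) = 12, so new z* = 3224 + 12 = 3236.

3236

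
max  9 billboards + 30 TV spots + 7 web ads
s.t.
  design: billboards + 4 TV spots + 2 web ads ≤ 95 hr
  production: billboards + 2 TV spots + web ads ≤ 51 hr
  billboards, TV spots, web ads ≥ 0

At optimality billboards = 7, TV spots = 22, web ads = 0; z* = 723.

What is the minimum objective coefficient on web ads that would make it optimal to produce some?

15

Both design and production are binding at x*.
The binding rows give the dual system: 1·y_design + 1·y_production = 9 and 4·y_design + 2·y_production = 30.
This yields shadow prices y_design = 6, y_production = 3.
web ads enters the basis when its profit ≥ yᵀa₃ = 6·2 + 3·1 = 15.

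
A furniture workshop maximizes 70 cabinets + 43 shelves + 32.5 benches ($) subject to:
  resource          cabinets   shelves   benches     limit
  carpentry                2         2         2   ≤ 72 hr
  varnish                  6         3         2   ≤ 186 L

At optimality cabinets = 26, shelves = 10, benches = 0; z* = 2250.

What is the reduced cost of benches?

-1.5

Both carpentry and varnish are binding at x*.
Dual feasibility on the basic columns requires 2·y_carpentry + 6·y_varnish = 70, 2·y_carpentry + 3·y_varnish = 43.
Solving: y_carpentry = 8, y_varnish = 9.
Reduced cost of benches: c₃ − yᵀa₃ = 32.5 − (8·2 + 9·2) = 32.5 − 34 = -1.5.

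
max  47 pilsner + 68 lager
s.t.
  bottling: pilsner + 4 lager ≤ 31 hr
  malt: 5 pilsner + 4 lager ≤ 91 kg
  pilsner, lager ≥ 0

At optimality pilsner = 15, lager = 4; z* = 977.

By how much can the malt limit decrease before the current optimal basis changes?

Binding constraints: bottling, malt. The basis is B = [[1,4],[5,4]] with det -16.
Per unit decrease in malt, x* moves by d = (-0.25, 0.0625).
The basis stays optimal until pilsner reaches 0; allowable decrease = 60 kg.

60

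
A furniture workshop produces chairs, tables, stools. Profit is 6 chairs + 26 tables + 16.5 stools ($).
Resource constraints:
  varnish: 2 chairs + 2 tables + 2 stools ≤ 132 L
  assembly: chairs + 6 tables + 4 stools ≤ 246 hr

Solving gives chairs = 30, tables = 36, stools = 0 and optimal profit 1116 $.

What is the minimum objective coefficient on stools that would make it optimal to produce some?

Both varnish and assembly are binding at x*.
The binding rows give the dual system: 2·y_varnish + 1·y_assembly = 6 and 2·y_varnish + 6·y_assembly = 26.
→ y_varnish = 1 and y_assembly = 4.
stools enters the basis when its profit ≥ yᵀa₃ = 1·2 + 4·4 = 18.

18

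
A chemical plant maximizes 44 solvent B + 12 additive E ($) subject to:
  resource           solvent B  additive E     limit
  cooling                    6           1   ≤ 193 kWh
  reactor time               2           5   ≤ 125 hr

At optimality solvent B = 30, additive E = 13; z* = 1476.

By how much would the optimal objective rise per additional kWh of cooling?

Check each constraint at x*: cooling 193/193 (tight); reactor time 125/125 (tight).
From A_Bᵀ y = c: 6·y_cooling + 2·y_reactor time = 44; 1·y_cooling + 5·y_reactor time = 12.
This yields shadow prices y_cooling = 7, y_reactor time = 1.
Shadow price of cooling = 7.

7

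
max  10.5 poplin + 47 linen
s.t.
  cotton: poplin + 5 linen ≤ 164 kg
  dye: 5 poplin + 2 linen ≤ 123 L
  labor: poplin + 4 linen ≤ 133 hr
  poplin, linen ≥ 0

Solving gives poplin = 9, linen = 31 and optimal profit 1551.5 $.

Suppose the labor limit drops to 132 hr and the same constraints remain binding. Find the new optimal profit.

1546

At the optimum: cotton uses 164 of 164 (binding); dye uses 107 of 123 (slack = 16); labor uses 133 of 133 (binding).
By complementary slackness, y = 0 for the non-binding constraint.
The binding rows give the dual system: 1·y_cotton + 1·y_labor = 10.5 and 5·y_cotton + 4·y_labor = 47.
Solving: y_cotton = 5, y_labor = 5.5.
Δz = y_labor·Δb = 5.5 × (-1) = -5.5, so new z* = 1551.5 − 5.5 = 1546.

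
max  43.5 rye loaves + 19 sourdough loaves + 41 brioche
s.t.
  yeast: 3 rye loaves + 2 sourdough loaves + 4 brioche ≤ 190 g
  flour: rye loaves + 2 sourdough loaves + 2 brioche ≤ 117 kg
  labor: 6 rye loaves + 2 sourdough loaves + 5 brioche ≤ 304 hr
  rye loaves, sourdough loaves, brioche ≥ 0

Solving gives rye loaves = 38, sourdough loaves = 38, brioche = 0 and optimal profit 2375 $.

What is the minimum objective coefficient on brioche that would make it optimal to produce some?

At the optimum: yeast uses 190 of 190 (binding); flour uses 114 of 117 (slack = 3); labor uses 304 of 304 (binding).
Slack constraints have shadow price 0 (complementary slackness).
The binding rows give the dual system: 3·y_yeast + 6·y_labor = 43.5 and 2·y_yeast + 2·y_labor = 19.
This yields shadow prices y_yeast = 4.5, y_labor = 5.
brioche enters the basis when its profit ≥ yᵀa₃ = 4.5·4 + 5·5 = 43.

43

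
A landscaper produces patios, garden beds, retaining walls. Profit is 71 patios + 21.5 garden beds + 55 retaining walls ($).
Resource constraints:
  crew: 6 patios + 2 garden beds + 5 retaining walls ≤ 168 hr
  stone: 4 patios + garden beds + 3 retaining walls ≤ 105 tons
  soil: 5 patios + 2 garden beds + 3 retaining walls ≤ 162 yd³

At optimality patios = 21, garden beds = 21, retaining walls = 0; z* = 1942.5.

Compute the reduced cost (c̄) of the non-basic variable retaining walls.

Check each constraint at x*: crew 168/168 (tight); stone 105/105 (tight); soil 147/162 (slack 15).
Since soil is not tight, its dual is 0.
Dual feasibility on the basic columns requires 6·y_crew + 4·y_stone = 71, 2·y_crew + 1·y_stone = 21.5.
This yields shadow prices y_crew = 7.5, y_stone = 6.5.
Reduced cost of retaining walls: c₃ − yᵀa₃ = 55 − (7.5·5 + 6.5·3) = 55 − 57 = -2.

-2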